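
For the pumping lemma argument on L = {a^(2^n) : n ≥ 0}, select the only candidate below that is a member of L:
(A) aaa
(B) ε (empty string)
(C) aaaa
(C) aaaa

The pumping lemma is applied to a string s that lies in L, so first check membership of each option:
- (A) aaa has length 3, strictly between 2^1 = 2 and 2^2 = 4, so it is not in L ✗
- (B) ε has length 0, which is not a power of 2, so it is not in L ✗
- (C) aaaa has length 4 = 2^2, so it is in L ✓

Only (C) aaaa is in L, so it is the only candidate that could play the role of s.
(In a complete proof one picks s in terms of the pumping length p so that |s| ≥ p is guaranteed; a fixed string like aaaa illustrates the shape of such an s.)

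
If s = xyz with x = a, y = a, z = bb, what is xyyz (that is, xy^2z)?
aaabb

Given x = 'a', y = 'a', z = 'bb' and i = 2:

xy^2z = x + y·y·...·y (2 times) + z
       = 'a' + 'a'^2 + 'bb'
       = 'a' + 'aa' + 'bb'
       = 'aaabb'

The pumped string is 'aaabb' with length 5.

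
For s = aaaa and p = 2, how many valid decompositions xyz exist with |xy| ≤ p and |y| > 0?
3

For s = 'aaaa' with pumping length p = 2:

Constraints: |xy| ≤ 2, |y| > 0

Valid decompositions (|xy| ≤ p, |y| ≥ 1):
  • x='', y='a', z='aaa'
  • x='a', y='a', z='aa'
  • x='', y='aa', z='aa'

Total count: 3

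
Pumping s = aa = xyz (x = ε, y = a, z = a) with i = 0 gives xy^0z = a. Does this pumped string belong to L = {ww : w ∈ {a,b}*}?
No

xy⁰z = ε · ε · a = a.
a has odd length 1, so it cannot be written as ww and is not in L.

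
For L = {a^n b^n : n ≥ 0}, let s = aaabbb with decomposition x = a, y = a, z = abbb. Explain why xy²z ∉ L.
xy²z = aaaabbb ∉ L

Pumping with i = 2 replaces y = a by y² = aa:
- Original: s = xyz = aaabbb; aaabbb = a^3 b^3 has equal counts (3 = 3), so it is in L
- Pumped: xy²z = a · aa · abbb = aaaabbb
- aaaabbb has 4 a's and 3 b's; 4 ≠ 3, so it is not in L

The pumping lemma would require xy²z ∈ L, so this decomposition yields a contradiction.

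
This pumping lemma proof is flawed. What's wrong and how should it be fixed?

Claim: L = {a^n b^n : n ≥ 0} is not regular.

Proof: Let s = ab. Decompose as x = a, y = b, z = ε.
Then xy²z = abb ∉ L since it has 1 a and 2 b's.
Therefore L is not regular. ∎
Error: The string s = ab might be shorter than the pumping length p.

Correction: Choose s = a^p b^p to ensure |s| ≥ p. Also, the decomposition is wrong: with |xy| ≤ p, y cannot include b's when s starts with p a's.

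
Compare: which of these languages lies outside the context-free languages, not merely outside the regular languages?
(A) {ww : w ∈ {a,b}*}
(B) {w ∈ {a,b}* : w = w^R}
(A) {ww : w ∈ {a,b}*}

(A) {ww : w ∈ {a,b}*} requires the CFL pumping lemma.

- {w ∈ {a,b}* : w = w^R} is context-free (but not regular)
  • Can be shown non-regular with the regular pumping lemma
  • After pumping, the string is no longer symmetric

- {ww : w ∈ {a,b}*} is NOT context-free
  • Requires the CFL pumping lemma to prove
  • Even a PDA cannot compare two arbitrary halves symbol by symbol; CFL pumping on a^p b^p a^p b^p fails

The CFL pumping lemma is "stronger" in that it can prove non-membership
in the larger class of context-free languages.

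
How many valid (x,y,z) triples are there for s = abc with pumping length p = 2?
3

For s = 'abc' with pumping length p = 2:

Constraints: |xy| ≤ 2, |y| > 0

Valid decompositions (|xy| ≤ p, |y| ≥ 1):
  • x='', y='a', z='bc'
  • x='a', y='b', z='c'
  • x='', y='ab', z='c'

Total count: 3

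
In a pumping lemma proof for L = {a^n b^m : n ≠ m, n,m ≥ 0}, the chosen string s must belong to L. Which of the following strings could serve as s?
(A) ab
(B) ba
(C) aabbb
(C) aabbb

The pumping lemma is applied to a string s that lies in L, so first check membership of each option:
- (A) ab = a^1 b^1 has n = m = 1, so it is not in L ✗
- (B) ba has an a after a b, so it is not of the form a^n b^m and is not in L ✗
- (C) aabbb = a^2 b^3 with 2 ≠ 3, so it is in L ✓

Only (C) aabbb is in L, so it is the only candidate that could play the role of s.
(In a complete proof one picks s in terms of the pumping length p so that |s| ≥ p is guaranteed; a fixed string like aabbb illustrates the shape of such an s.)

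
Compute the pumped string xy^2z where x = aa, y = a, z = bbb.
aaaabbb

Given x = 'aa', y = 'a', z = 'bbb' and i = 2:

xy^2z = x + y·y·...·y (2 times) + z
       = 'aa' + 'a'^2 + 'bbb'
       = 'aa' + 'aa' + 'bbb'
       = 'aaaabbb'

The pumped string is 'aaaabbb' with length 7.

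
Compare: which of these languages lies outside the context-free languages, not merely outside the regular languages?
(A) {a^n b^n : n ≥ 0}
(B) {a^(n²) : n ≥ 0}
(B) {a^(n²) : n ≥ 0}

(B) {a^(n²) : n ≥ 0} requires the CFL pumping lemma.

- {a^n b^n : n ≥ 0} is context-free (but not regular)
  • Can be shown non-regular with the regular pumping lemma
  • After pumping, the number of a's and b's become unequal

- {a^(n²) : n ≥ 0} is NOT context-free
  • Requires the CFL pumping lemma to prove
  • Gaps between squares grow unboundedly

The CFL pumping lemma is "stronger" in that it can prove non-membership
in the larger class of context-free languages.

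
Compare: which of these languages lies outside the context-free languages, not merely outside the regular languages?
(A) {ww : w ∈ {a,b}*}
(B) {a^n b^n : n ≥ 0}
(A) {ww : w ∈ {a,b}*}

(A) {ww : w ∈ {a,b}*} requires the CFL pumping lemma.

- {a^n b^n : n ≥ 0} is context-free (but not regular)
  • Can be shown non-regular with the regular pumping lemma
  • After pumping, the number of a's and b's become unequal

- {ww : w ∈ {a,b}*} is NOT context-free
  • Requires the CFL pumping lemma to prove
  • Even a PDA cannot compare two arbitrary halves symbol by symbol; CFL pumping on a^p b^p a^p b^p fails

The CFL pumping lemma is "stronger" in that it can prove non-membership
in the larger class of context-free languages.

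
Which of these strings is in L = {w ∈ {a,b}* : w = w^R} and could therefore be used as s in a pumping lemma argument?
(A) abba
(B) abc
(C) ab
(A) abba

The pumping lemma is applied to a string s that lies in L, so first check membership of each option:
- (A) abba reversed is abba, the same string, so it is a palindrome and is in L ✓
- (B) abc reversed is cba ≠ abc, so it is not a palindrome and is not in L ✗
- (C) ab reversed is ba ≠ ab, so it is not a palindrome and is not in L ✗

Only (A) abba is in L, so it is the only candidate that could play the role of s.
(In a complete proof one picks s in terms of the pumping length p so that |s| ≥ p is guaranteed; a fixed string like abba illustrates the shape of such an s.)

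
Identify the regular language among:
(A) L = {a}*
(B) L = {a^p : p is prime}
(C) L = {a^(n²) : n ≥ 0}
(A) {a}*

(A) L = {a}* is regular.

This can be recognized by a finite automaton (DFA/NFA).
Regular expressions like {a}* define regular languages.

The other choices are not regular:
- {a^(n²) : n ≥ 0}: After pumping, length is no longer a perfect square
- {a^p : p is prime}: After pumping, the length becomes composite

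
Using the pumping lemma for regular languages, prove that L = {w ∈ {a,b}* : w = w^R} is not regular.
Assume for contradiction that L is regular, and let p ≥ 1 be the pumping length given by the pumping lemma.
Choose s = a^p b a^p. Then s ∈ L (it reads the same in both directions) and |s| = 2p + 1 ≥ p.
By the pumping lemma, s = xyz for some x, y, z with |xy| ≤ p, |y| ≥ 1, and xy^i z ∈ L for every i ≥ 0.
Since |xy| ≤ p and the first p symbols of s are all a's, y = a^k for some k with 1 ≤ k ≤ p.

Take i = 2: xy²z = a^(p + k) b a^p.
Its reversal is a^p b a^(p + k). These differ because the block of a's before the unique b has length p + k in one and p in the other, and p + k ≠ p since k ≥ 1. So xy²z is not a palindrome, i.e. xy²z ∉ L.

This contradicts the pumping lemma, which requires xy^i z ∈ L for all i ≥ 0.
Hence L = {w ∈ {a,b}* : w = w^R} is not regular. ∎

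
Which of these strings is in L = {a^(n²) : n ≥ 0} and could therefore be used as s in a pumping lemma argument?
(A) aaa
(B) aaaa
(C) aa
(B) aaaa

The pumping lemma is applied to a string s that lies in L, so first check membership of each option:
- (A) aaa has length 3, strictly between 1² = 1 and 2² = 4, so it is not in L ✗
- (B) aaaa has length 4 = 2², a perfect square, so it is in L ✓
- (C) aa has length 2, strictly between 1² = 1 and 2² = 4, so it is not in L ✗

Only (B) aaaa is in L, so it is the only candidate that could play the role of s.
(In a complete proof one picks s in terms of the pumping length p so that |s| ≥ p is guaranteed; a fixed string like aaaa illustrates the shape of such an s.)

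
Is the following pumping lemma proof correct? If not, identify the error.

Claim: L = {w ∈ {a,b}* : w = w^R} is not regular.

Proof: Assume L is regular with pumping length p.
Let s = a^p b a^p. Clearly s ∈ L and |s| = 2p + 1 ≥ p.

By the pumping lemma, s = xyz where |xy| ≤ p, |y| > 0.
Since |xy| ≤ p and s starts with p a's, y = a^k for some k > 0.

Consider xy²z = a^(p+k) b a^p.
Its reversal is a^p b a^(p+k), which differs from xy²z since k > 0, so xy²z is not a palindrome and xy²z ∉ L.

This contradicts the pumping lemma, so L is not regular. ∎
The proof is correct.

This proof is valid because:
1. s = a^p b a^p is in L and is chosen in terms of p, so |s| ≥ p holds for every p
2. The decomposition analysis is correct: |xy| ≤ p forces y to lie inside the leading a's
3. The contradiction is valid: a^(p+k) b a^p has more a's before the b than after it, so it is not a palindrome
4. The conclusion follows logically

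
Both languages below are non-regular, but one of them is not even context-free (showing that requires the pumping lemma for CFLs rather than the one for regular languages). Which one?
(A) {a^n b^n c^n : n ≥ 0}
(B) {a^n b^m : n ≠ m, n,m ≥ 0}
(A) {a^n b^n c^n : n ≥ 0}

(A) {a^n b^n c^n : n ≥ 0} requires the CFL pumping lemma.

- {a^n b^m : n ≠ m, n,m ≥ 0} is context-free (but not regular)
  • Can be shown non-regular with the regular pumping lemma
  • After pumping a's, we can make n = m

- {a^n b^n c^n : n ≥ 0} is NOT context-free
  • Requires the CFL pumping lemma to prove
  • Cannot maintain three equal counts simultaneously

The CFL pumping lemma is "stronger" in that it can prove non-membership
in the larger class of context-free languages.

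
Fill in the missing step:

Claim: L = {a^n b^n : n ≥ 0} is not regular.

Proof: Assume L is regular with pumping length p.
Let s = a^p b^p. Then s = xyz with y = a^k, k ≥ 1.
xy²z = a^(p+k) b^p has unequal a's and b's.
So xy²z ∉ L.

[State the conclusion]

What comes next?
This contradicts the pumping lemma for regular languages,
which guarantees xy^i z ∈ L for all i ≥ 0.

Since our assumption that L is regular leads to a contradiction,
we conclude that L = {a^n b^n : n ≥ 0} is NOT regular. ∎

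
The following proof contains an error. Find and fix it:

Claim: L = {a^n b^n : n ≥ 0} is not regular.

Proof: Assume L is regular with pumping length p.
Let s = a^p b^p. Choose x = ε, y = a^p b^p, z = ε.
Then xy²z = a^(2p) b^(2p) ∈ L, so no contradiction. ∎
Error: The decomposition violates |xy| ≤ p. With y = a^p b^p, |xy| = |y| = 2p > p. (The proof also miscomputes xy²z, which would be a^p b^p a^p b^p rather than a^(2p) b^(2p), and it wrongly treats one harmless decomposition as settling the matter — the prover does not get to choose the decomposition.)

Correction: The pumping lemma requires |xy| ≤ p, and the argument must handle every decomposition satisfying |xy| ≤ p, |y| ≥ 1. Since s starts with p a's, any such y consists only of a's, say y = a^k with k ≥ 1. Then xy²z = a^(p+k) b^p has unequal numbers of a's and b's, so xy²z ∉ L — the required contradiction.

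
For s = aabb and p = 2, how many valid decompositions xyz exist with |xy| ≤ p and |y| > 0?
3

For s = 'aabb' with pumping length p = 2:

Constraints: |xy| ≤ 2, |y| > 0

Valid decompositions (|xy| ≤ p, |y| ≥ 1):
  • x='', y='a', z='abb'
  • x='a', y='a', z='bb'
  • x='', y='aa', z='bb'

Total count: 3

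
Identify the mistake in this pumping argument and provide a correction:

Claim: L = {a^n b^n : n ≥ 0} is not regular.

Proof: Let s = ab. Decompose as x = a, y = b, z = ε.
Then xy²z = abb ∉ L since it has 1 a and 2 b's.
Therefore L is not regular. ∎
Error: The string s = ab might be shorter than the pumping length p.

Correction: Choose s = a^p b^p to ensure |s| ≥ p. Also, the decomposition is wrong: with |xy| ≤ p, y cannot include b's when s starts with p a's.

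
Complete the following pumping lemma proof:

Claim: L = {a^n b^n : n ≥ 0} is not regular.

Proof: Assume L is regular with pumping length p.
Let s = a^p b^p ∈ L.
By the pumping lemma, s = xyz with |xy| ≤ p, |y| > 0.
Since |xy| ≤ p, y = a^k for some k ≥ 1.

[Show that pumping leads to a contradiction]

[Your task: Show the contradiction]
Consider xy²z = a^(p+k) b^p.

Since k ≥ 1, we have p + k > p.
So xy²z has more a's than b's: (p+k) a's vs p b's.
This means xy²z ∉ L because a^n b^n requires equal counts.

This contradicts the pumping lemma which states xy²z ∈ L.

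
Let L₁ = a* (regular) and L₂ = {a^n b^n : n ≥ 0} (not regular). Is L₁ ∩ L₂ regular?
Yes — L₁ ∩ L₂ is regular.

A string of a* contains no b's, and the only string of {a^n b^n} with no b's is ε (n = 0). So L₁ ∩ L₂ = {ε}, a finite language, which is regular.

Note that the bare facts "L₁ regular, L₂ non-regular" do not settle the question by themselves: the closure of regular languages under ∪, ∩, complement and difference applies only when BOTH operands are regular. With a non-regular operand the result can come out regular or non-regular depending on the specific languages, so one has to work out L₁ ∩ L₂ for this particular pair, as above.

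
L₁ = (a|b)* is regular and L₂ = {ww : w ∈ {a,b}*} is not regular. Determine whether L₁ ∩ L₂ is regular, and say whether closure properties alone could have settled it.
No — L₁ ∩ L₂ is not regular.

(a|b)* is all strings over {a,b}, so L₁ ∩ L₂ = {ww : w ∈ {a,b}*} = L₂ itself, which is not regular (pump s = a^p b a^p b).

Note that the bare facts "L₁ regular, L₂ non-regular" do not settle the question by themselves: the closure of regular languages under ∪, ∩, complement and difference applies only when BOTH operands are regular. With a non-regular operand the result can come out regular or non-regular depending on the specific languages, so one has to work out L₁ ∩ L₂ for this particular pair, as above.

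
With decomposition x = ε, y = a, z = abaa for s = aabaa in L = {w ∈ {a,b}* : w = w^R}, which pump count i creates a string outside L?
i = 0

xy⁰z = ε · ε · abaa = abaa; abaa reversed is aaba ≠ abaa, so it is not a palindrome and is not in L.
(Other choices also work, e.g. i = 2, 3; only i = 1 is guaranteed to stay in L since xy¹z = s.)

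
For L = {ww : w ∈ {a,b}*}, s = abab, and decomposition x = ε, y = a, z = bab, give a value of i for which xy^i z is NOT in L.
i = 0

xy⁰z = ε · ε · bab = bab; bab has odd length 3, so it cannot be written as ww and is not in L.
(Other choices also work, e.g. i = 2, 3; only i = 1 is guaranteed to stay in L since xy¹z = s.)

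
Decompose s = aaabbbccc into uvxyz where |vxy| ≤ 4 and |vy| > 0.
u='aa', v='a', x='bb', y='b', z='ccc'

For s = aaabbbccc with pumping length p = 4:

One valid decomposition:
- u = 'aa'
- v = 'a'
- x = 'bb'
- y = 'b'
- z = 'ccc'

Verification:
- uvxyz = 'aa' + 'a' + 'bb' + 'b' + 'ccc' = aaabbbccc ✓
- |vxy| = |'abbb'| = 4 ≤ 4 ✓
- |vy| = |'ab'| = 2 > 0 ✓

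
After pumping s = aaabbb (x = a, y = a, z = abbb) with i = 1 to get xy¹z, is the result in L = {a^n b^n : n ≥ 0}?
Yes

xy¹z = a · a · abbb = aaabbb.
aaabbb = a^3 b^3 has equal counts (3 = 3), so it is in L.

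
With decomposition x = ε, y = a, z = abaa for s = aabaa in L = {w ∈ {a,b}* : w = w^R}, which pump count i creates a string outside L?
i = 0

xy⁰z = ε · ε · abaa = abaa; abaa reversed is aaba ≠ abaa, so it is not a palindrome and is not in L.
(Other choices also work, e.g. i = 2, 3; only i = 1 is guaranteed to stay in L since xy¹z = s.)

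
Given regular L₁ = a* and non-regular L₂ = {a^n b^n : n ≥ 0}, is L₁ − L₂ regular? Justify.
Yes — L₁ − L₂ is regular.

The only string of a* that lies in {a^n b^n} is ε, so L₁ − L₂ = a* − {ε} = a⁺ = aa*, which is regular.

Note that the bare facts "L₁ regular, L₂ non-regular" do not settle the question by themselves: the closure of regular languages under ∪, ∩, complement and difference applies only when BOTH operands are regular. With a non-regular operand the result can come out regular or non-regular depending on the specific languages, so one has to work out L₁ − L₂ for this particular pair, as above.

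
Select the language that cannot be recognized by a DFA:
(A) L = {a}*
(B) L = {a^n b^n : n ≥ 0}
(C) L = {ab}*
(B) {a^n b^n : n ≥ 0}

(B) L = {a^n b^n : n ≥ 0} is NOT regular.

The pumping lemma can be used to prove this:
After pumping, the number of a's and b's become unequal

The other languages are regular because they can be recognized by finite automata.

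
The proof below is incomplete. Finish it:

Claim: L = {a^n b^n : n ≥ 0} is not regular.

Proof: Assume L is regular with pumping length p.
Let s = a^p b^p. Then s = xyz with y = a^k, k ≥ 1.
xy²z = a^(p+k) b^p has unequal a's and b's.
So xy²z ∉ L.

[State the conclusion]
This contradicts the pumping lemma for regular languages,
which guarantees xy^i z ∈ L for all i ≥ 0.

Since our assumption that L is regular leads to a contradiction,
we conclude that L = {a^n b^n : n ≥ 0} is NOT regular. ∎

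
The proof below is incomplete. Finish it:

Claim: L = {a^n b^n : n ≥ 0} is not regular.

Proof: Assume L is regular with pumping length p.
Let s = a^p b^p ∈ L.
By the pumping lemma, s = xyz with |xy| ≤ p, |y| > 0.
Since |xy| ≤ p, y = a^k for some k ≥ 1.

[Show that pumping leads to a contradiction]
Consider xy²z = a^(p+k) b^p.

Since k ≥ 1, we have p + k > p.
So xy²z has more a's than b's: (p+k) a's vs p b's.
This means xy²z ∉ L because a^n b^n requires equal counts.

This contradicts the pumping lemma which states xy²z ∈ L.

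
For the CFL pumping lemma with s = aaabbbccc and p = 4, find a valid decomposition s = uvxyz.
u='aa', v='a', x='bb', y='b', z='ccc'

For s = aaabbbccc with pumping length p = 4:

One valid decomposition:
- u = 'aa'
- v = 'a'
- x = 'bb'
- y = 'b'
- z = 'ccc'

Verification:
- uvxyz = 'aa' + 'a' + 'bb' + 'b' + 'ccc' = aaabbbccc ✓
- |vxy| = |'abbb'| = 4 ≤ 4 ✓
- |vy| = |'ab'| = 2 > 0 ✓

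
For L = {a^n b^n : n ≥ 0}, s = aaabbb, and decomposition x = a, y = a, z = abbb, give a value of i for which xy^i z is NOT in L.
i = 0

xy⁰z = a · ε · abbb = aabbb; aabbb has 2 a's and 3 b's; 2 ≠ 3, so it is not in L.
(Other choices also work, e.g. i = 2, 3; only i = 1 is guaranteed to stay in L since xy¹z = s.)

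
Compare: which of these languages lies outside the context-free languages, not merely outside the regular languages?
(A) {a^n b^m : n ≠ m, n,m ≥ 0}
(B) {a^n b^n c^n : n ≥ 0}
(B) {a^n b^n c^n : n ≥ 0}

(B) {a^n b^n c^n : n ≥ 0} requires the CFL pumping lemma.

- {a^n b^m : n ≠ m, n,m ≥ 0} is context-free (but not regular)
  • Can be shown non-regular with the regular pumping lemma
  • After pumping a's, we can make n = m

- {a^n b^n c^n : n ≥ 0} is NOT context-free
  • Requires the CFL pumping lemma to prove
  • Cannot maintain three equal counts simultaneously

The CFL pumping lemma is "stronger" in that it can prove non-membership
in the larger class of context-free languages.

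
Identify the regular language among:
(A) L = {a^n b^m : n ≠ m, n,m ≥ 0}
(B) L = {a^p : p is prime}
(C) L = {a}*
(C) {a}*

(C) L = {a}* is regular.

This can be recognized by a finite automaton (DFA/NFA).
Regular expressions like {a}* define regular languages.

The other choices are not regular:
- {a^p : p is prime}: After pumping, the length becomes composite
- {a^n b^m : n ≠ m, n,m ≥ 0}: After pumping a's, we can make n = m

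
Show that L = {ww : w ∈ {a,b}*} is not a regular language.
Assume for contradiction that L is regular, and let p ≥ 1 be the pumping length given by the pumping lemma.
Choose s = a^p b a^p b. Then s ∈ L (take w = a^p b) and |s| = 2p + 2 ≥ p.
By the pumping lemma, s = xyz for some x, y, z with |xy| ≤ p, |y| ≥ 1, and xy^i z ∈ L for every i ≥ 0.
Since |xy| ≤ p and the first p symbols of s are all a's, y = a^k for some k with 1 ≤ k ≤ p.

Take i = 2: t = xy²z = a^(p + k) b a^p b.
Suppose t = uu for some string u. The string t contains exactly two b's and ends in b, so u contains exactly one b and ends in b; hence u = a^j b for some j, and uu = a^j b a^j b. Comparing with t = a^(p + k) b a^p b forces j = p + k (first block) and j = p (second block), which is impossible since k ≥ 1. So t ∉ L.

This contradicts the pumping lemma, which requires xy^i z ∈ L for all i ≥ 0.
Hence L = {ww : w ∈ {a,b}*} is not regular. ∎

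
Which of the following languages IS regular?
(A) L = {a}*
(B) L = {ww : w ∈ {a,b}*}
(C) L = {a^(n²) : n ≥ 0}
(A) {a}*

(A) L = {a}* is regular.

This can be recognized by a finite automaton (DFA/NFA).
Regular expressions like {a}* define regular languages.

The other choices are not regular:
- {ww : w ∈ {a,b}*}: After pumping, the two halves no longer match
- {a^(n²) : n ≥ 0}: After pumping, length is no longer a perfect square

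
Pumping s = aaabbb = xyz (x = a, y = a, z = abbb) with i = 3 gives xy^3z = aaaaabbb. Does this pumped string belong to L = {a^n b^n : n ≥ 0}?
No

xy³z = a · aaa · abbb = aaaaabbb.
aaaaabbb has 5 a's and 3 b's; 5 ≠ 3, so it is not in L.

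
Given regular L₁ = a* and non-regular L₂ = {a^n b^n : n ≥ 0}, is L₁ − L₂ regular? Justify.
Yes — L₁ − L₂ is regular.

The only string of a* that lies in {a^n b^n} is ε, so L₁ − L₂ = a* − {ε} = a⁺ = aa*, which is regular.

Note that the bare facts "L₁ regular, L₂ non-regular" do not settle the question by themselves: the closure of regular languages under ∪, ∩, complement and difference applies only when BOTH operands are regular. With a non-regular operand the result can come out regular or non-regular depending on the specific languages, so one has to work out L₁ − L₂ for this particular pair, as above.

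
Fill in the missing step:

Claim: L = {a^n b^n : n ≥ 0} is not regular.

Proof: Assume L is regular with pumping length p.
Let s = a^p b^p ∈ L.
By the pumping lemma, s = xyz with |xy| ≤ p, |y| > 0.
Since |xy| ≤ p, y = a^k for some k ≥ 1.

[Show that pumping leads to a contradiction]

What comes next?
Consider xy²z = a^(p+k) b^p.

Since k ≥ 1, we have p + k > p.
So xy²z has more a's than b's: (p+k) a's vs p b's.
This means xy²z ∉ L because a^n b^n requires equal counts.

This contradicts the pumping lemma which states xy²z ∈ L.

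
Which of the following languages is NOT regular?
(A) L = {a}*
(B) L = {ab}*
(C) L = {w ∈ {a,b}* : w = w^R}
(C) {w ∈ {a,b}* : w = w^R}

(C) L = {w ∈ {a,b}* : w = w^R} is NOT regular.

The pumping lemma can be used to prove this:
After pumping, the string is no longer symmetric

The other languages are regular because they can be recognized by finite automata.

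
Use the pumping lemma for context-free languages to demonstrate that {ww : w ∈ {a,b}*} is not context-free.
Assume for contradiction that L is context-free, and let p ≥ 1 be the pumping length given by the pumping lemma for CFLs.
Choose s = a^p b^p a^p b^p. Then s ∈ L (take w = a^p b^p) and |s| = 4p ≥ p.
By the CFL pumping lemma, s = uvxyz for some u, v, x, y, z with |vxy| ≤ p, |vy| ≥ 1, and uv^i xy^i z ∈ L for every i ≥ 0.

Write s as four blocks A₁ B₁ A₂ B₂ with A₁ = A₂ = a^p and B₁ = B₂ = b^p. Since |vxy| ≤ p, the window vxy lies inside at most two adjacent blocks. Take i = 0 and let t = uxz, so |t| = 4p − |vy| with 1 ≤ |vy| ≤ p. If |t| is odd, t ∉ L immediately, so assume |vy| is even (hence |vy| ≥ 2) and |t|/2 = 2p − |vy|/2, which satisfies p ≤ |t|/2 ≤ 2p − 1.

Case 1 (vxy inside A₁B₁): t = a^(p−j) b^(p−l) a^p b^p with j + l = |vy|. The second half of t has length < 2p, so it is a suffix of the trailing a^p b^p and ends in b; the first half is a^(p−j) b^(p−l) a^((j+l)/2), which ends in a because (j+l)/2 ≥ 1. The halves differ, so t ∉ L.

Case 2 (vxy inside B₁A₂, straddling the middle): t = a^p b^(p−j) a^(p−l) b^p with j + l = |vy|. If t = ww, then w is a prefix of t of length ≥ p, so w begins with a^p; and w is a suffix of t of length ≥ p, so w ends with b^p. That forces |w| ≥ 2p, contradicting |w| = |t|/2 ≤ 2p − 1. So t ∉ L.

Case 3 (vxy inside A₂B₂): t = a^p b^p a^(p−j) b^(p−l) with j + l = |vy|. The first half of t is a prefix of a^p b^p, so it begins with a; the second half is b^((j+l)/2) a^(p−j) b^(p−l), which begins with b. The halves differ, so t ∉ L.

In every case uv⁰xy⁰z = uxz ∉ L.

This contradicts the CFL pumping lemma, which requires uv^i xy^i z ∈ L for all i ≥ 0.
Hence L = {ww : w ∈ {a,b}*} is not context-free. ∎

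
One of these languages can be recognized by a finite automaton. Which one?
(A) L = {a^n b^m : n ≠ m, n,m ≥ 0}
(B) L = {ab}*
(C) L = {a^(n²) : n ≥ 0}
(B) {ab}*

(B) L = {ab}* is regular.

This can be recognized by a finite automaton (DFA/NFA).
Regular expressions like {ab}* define regular languages.

The other choices are not regular:
- {a^(n²) : n ≥ 0}: After pumping, length is no longer a perfect square
- {a^n b^m : n ≠ m, n,m ≥ 0}: After pumping a's, we can make n = m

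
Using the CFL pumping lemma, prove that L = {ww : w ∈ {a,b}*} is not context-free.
Assume for contradiction that L is context-free, and let p ≥ 1 be the pumping length given by the pumping lemma for CFLs.
Choose s = a^p b^p a^p b^p. Then s ∈ L (take w = a^p b^p) and |s| = 4p ≥ p.
By the CFL pumping lemma, s = uvxyz for some u, v, x, y, z with |vxy| ≤ p, |vy| ≥ 1, and uv^i xy^i z ∈ L for every i ≥ 0.

Write s as four blocks A₁ B₁ A₂ B₂ with A₁ = A₂ = a^p and B₁ = B₂ = b^p. Since |vxy| ≤ p, the window vxy lies inside at most two adjacent blocks. Take i = 0 and let t = uxz, so |t| = 4p − |vy| with 1 ≤ |vy| ≤ p. If |t| is odd, t ∉ L immediately, so assume |vy| is even (hence |vy| ≥ 2) and |t|/2 = 2p − |vy|/2, which satisfies p ≤ |t|/2 ≤ 2p − 1.

Case 1 (vxy inside A₁B₁): t = a^(p−j) b^(p−l) a^p b^p with j + l = |vy|. The second half of t has length < 2p, so it is a suffix of the trailing a^p b^p and ends in b; the first half is a^(p−j) b^(p−l) a^((j+l)/2), which ends in a because (j+l)/2 ≥ 1. The halves differ, so t ∉ L.

Case 2 (vxy inside B₁A₂, straddling the middle): t = a^p b^(p−j) a^(p−l) b^p with j + l = |vy|. If t = ww, then w is a prefix of t of length ≥ p, so w begins with a^p; and w is a suffix of t of length ≥ p, so w ends with b^p. That forces |w| ≥ 2p, contradicting |w| = |t|/2 ≤ 2p − 1. So t ∉ L.

Case 3 (vxy inside A₂B₂): t = a^p b^p a^(p−j) b^(p−l) with j + l = |vy|. The first half of t is a prefix of a^p b^p, so it begins with a; the second half is b^((j+l)/2) a^(p−j) b^(p−l), which begins with b. The halves differ, so t ∉ L.

In every case uv⁰xy⁰z = uxz ∉ L.

This contradicts the CFL pumping lemma, which requires uv^i xy^i z ∈ L for all i ≥ 0.
Hence L = {ww : w ∈ {a,b}*} is not context-free. ∎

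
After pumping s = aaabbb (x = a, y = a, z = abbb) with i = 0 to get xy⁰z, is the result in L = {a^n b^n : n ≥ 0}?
No

xy⁰z = a · ε · abbb = aabbb.
aabbb has 2 a's and 3 b's; 2 ≠ 3, so it is not in L.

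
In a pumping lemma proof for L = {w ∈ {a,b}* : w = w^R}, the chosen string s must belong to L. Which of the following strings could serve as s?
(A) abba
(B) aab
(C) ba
(A) abba

The pumping lemma is applied to a string s that lies in L, so first check membership of each option:
- (A) abba reversed is abba, the same string, so it is a palindrome and is in L ✓
- (B) aab reversed is baa ≠ aab, so it is not a palindrome and is not in L ✗
- (C) ba reversed is ab ≠ ba, so it is not a palindrome and is not in L ✗

Only (A) abba is in L, so it is the only candidate that could play the role of s.
(In a complete proof one picks s in terms of the pumping length p so that |s| ≥ p is guaranteed; a fixed string like abba illustrates the shape of such an s.)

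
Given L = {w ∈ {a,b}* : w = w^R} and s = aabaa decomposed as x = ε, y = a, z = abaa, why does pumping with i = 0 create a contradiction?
xy⁰z = abaa ∉ L

Pumping with i = 0 replaces y = a by y⁰ = ε:
- Original: s = xyz = aabaa; aabaa reversed is aabaa, the same string, so it is a palindrome and is in L
- Pumped: xy⁰z = ε · ε · abaa = abaa
- abaa reversed is aaba ≠ abaa, so it is not a palindrome and is not in L

The pumping lemma would require xy⁰z ∈ L, so this decomposition yields a contradiction.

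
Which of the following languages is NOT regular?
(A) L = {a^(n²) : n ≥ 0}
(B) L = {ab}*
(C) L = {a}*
(A) {a^(n²) : n ≥ 0}

(A) L = {a^(n²) : n ≥ 0} is NOT regular.

The pumping lemma can be used to prove this:
After pumping, length is no longer a perfect square

The other languages are regular because they can be recognized by finite automata.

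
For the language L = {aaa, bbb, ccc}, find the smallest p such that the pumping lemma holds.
p = 4

For a finite language L, the pumping lemma holds vacuously if p > max|s| for s ∈ L.

The longest string in L = {aaa, bbb, ccc} has length 3.
If p = 4, then no string s ∈ L has |s| ≥ p, so the condition is vacuously true.

The minimum pumping length is p = 4.

Why no smaller p works: for any p ≤ 3, the longest string s ∈ L has |s| = 3 ≥ p, so it would
have to be pumpable; but pumping up (i = 2, 3, ...) produces ever longer strings, which cannot all lie in the
finite language L. So the pumping property fails for every p ≤ 3.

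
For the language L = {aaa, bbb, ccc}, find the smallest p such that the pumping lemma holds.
p = 4

For a finite language L, the pumping lemma holds vacuously if p > max|s| for s ∈ L.

The longest string in L = {aaa, bbb, ccc} has length 3.
If p = 4, then no string s ∈ L has |s| ≥ p, so the condition is vacuously true.

The minimum pumping length is p = 4.

Why no smaller p works: for any p ≤ 3, the longest string s ∈ L has |s| = 3 ≥ p, so it would
have to be pumpable; but pumping up (i = 2, 3, ...) produces ever longer strings, which cannot all lie in the
finite language L. So the pumping property fails for every p ≤ 3.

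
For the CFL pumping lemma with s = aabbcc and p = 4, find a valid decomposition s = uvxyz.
u='a', v='a', x='bb', y='c', z='c'

For s = aabbcc with pumping length p = 4:

One valid decomposition:
- u = 'a'
- v = 'a'
- x = 'bb'
- y = 'c'
- z = 'c'

Verification:
- uvxyz = 'a' + 'a' + 'bb' + 'c' + 'c' = aabbcc ✓
- |vxy| = |'abbc'| = 4 ≤ 4 ✓
- |vy| = |'ac'| = 2 > 0 ✓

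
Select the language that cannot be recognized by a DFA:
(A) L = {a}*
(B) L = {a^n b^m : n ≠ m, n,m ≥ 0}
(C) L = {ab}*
(B) {a^n b^m : n ≠ m, n,m ≥ 0}

(B) L = {a^n b^m : n ≠ m, n,m ≥ 0} is NOT regular.

The pumping lemma can be used to prove this:
After pumping a's, we can make n = m

The other languages are regular because they can be recognized by finite automata.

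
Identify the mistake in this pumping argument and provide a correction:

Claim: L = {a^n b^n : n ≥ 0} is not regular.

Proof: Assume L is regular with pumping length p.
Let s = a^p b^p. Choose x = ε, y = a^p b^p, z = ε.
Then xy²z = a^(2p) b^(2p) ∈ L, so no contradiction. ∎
Error: The decomposition violates |xy| ≤ p. With y = a^p b^p, |xy| = |y| = 2p > p. (The proof also miscomputes xy²z, which would be a^p b^p a^p b^p rather than a^(2p) b^(2p), and it wrongly treats one harmless decomposition as settling the matter — the prover does not get to choose the decomposition.)

Correction: The pumping lemma requires |xy| ≤ p, and the argument must handle every decomposition satisfying |xy| ≤ p, |y| ≥ 1. Since s starts with p a's, any such y consists only of a's, say y = a^k with k ≥ 1. Then xy²z = a^(p+k) b^p has unequal numbers of a's and b's, so xy²z ∉ L — the required contradiction.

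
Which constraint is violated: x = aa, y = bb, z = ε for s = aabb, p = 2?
Violated: |xy| ≤ p

The decomposition x = aa, y = bb, z = ε for s = aabb with p = 2
violates the constraint: |xy| ≤ p

|xy| = |aabb| = 4 > 2 = p. The decomposition puts too many characters in xy.

Pumping lemma constraints:
1. xyz = s (decomposition is valid)
2. |xy| ≤ p
3. |y| > 0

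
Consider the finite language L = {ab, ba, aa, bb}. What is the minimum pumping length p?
p = 3

For a finite language L, the pumping lemma holds vacuously if p > max|s| for s ∈ L.

The longest string in L = {ab, ba, aa, bb} has length 2.
If p = 3, then no string s ∈ L has |s| ≥ p, so the condition is vacuously true.

The minimum pumping length is p = 3.

Why no smaller p works: for any p ≤ 2, the longest string s ∈ L has |s| = 2 ≥ p, so it would
have to be pumpable; but pumping up (i = 2, 3, ...) produces ever longer strings, which cannot all lie in the
finite language L. So the pumping property fails for every p ≤ 2.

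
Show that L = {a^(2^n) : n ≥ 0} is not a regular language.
Assume for contradiction that L is regular, and let p ≥ 1 be the pumping length given by the pumping lemma.
Choose s = a^(2^p). Then s ∈ L and |s| = 2^p ≥ p.
By the pumping lemma, s = xyz for some x, y, z with |xy| ≤ p, |y| ≥ 1, and xy^i z ∈ L for every i ≥ 0.
Here y = a^k for some k with 1 ≤ k ≤ |xy| ≤ p, and p < 2^p.

Take i = 2: |xy²z| = 2^p + k.
Now 2^p < 2^p + k ≤ 2^p + p < 2^p + 2^p = 2^(p+1).
So |xy²z| lies strictly between the consecutive powers of two 2^p and 2^(p+1), hence is not a power of 2, and xy²z ∉ L.

This contradicts the pumping lemma, which requires xy^i z ∈ L for all i ≥ 0.
Hence L = {a^(2^n) : n ≥ 0} is not regular. ∎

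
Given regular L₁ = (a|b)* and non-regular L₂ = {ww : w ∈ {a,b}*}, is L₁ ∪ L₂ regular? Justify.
Yes — L₁ ∪ L₂ is regular.

{ww} ⊆ (a|b)*, so L₁ ∪ L₂ = (a|b)*, which is regular.

Note that the bare facts "L₁ regular, L₂ non-regular" do not settle the question by themselves: the closure of regular languages under ∪, ∩, complement and difference applies only when BOTH operands are regular. With a non-regular operand the result can come out regular or non-regular depending on the specific languages, so one has to work out L₁ ∪ L₂ for this particular pair, as above.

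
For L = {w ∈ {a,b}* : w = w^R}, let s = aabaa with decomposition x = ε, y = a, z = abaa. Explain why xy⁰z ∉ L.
xy⁰z = abaa ∉ L

Pumping with i = 0 replaces y = a by y⁰ = ε:
- Original: s = xyz = aabaa; aabaa reversed is aabaa, the same string, so it is a palindrome and is in L
- Pumped: xy⁰z = ε · ε · abaa = abaa
- abaa reversed is aaba ≠ abaa, so it is not a palindrome and is not in L

The pumping lemma would require xy⁰z ∈ L, so this decomposition yields a contradiction.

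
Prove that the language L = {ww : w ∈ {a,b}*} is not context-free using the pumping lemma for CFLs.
Assume for contradiction that L is context-free, and let p ≥ 1 be the pumping length given by the pumping lemma for CFLs.
Choose s = a^p b^p a^p b^p. Then s ∈ L (take w = a^p b^p) and |s| = 4p ≥ p.
By the CFL pumping lemma, s = uvxyz for some u, v, x, y, z with |vxy| ≤ p, |vy| ≥ 1, and uv^i xy^i z ∈ L for every i ≥ 0.

Write s as four blocks A₁ B₁ A₂ B₂ with A₁ = A₂ = a^p and B₁ = B₂ = b^p. Since |vxy| ≤ p, the window vxy lies inside at most two adjacent blocks. Take i = 0 and let t = uxz, so |t| = 4p − |vy| with 1 ≤ |vy| ≤ p. If |t| is odd, t ∉ L immediately, so assume |vy| is even (hence |vy| ≥ 2) and |t|/2 = 2p − |vy|/2, which satisfies p ≤ |t|/2 ≤ 2p − 1.

Case 1 (vxy inside A₁B₁): t = a^(p−j) b^(p−l) a^p b^p with j + l = |vy|. The second half of t has length < 2p, so it is a suffix of the trailing a^p b^p and ends in b; the first half is a^(p−j) b^(p−l) a^((j+l)/2), which ends in a because (j+l)/2 ≥ 1. The halves differ, so t ∉ L.

Case 2 (vxy inside B₁A₂, straddling the middle): t = a^p b^(p−j) a^(p−l) b^p with j + l = |vy|. If t = ww, then w is a prefix of t of length ≥ p, so w begins with a^p; and w is a suffix of t of length ≥ p, so w ends with b^p. That forces |w| ≥ 2p, contradicting |w| = |t|/2 ≤ 2p − 1. So t ∉ L.

Case 3 (vxy inside A₂B₂): t = a^p b^p a^(p−j) b^(p−l) with j + l = |vy|. The first half of t is a prefix of a^p b^p, so it begins with a; the second half is b^((j+l)/2) a^(p−j) b^(p−l), which begins with b. The halves differ, so t ∉ L.

In every case uv⁰xy⁰z = uxz ∉ L.

This contradicts the CFL pumping lemma, which requires uv^i xy^i z ∈ L for all i ≥ 0.
Hence L = {ww : w ∈ {a,b}*} is not context-free. ∎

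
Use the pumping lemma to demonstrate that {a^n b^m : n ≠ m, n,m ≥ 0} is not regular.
Assume for contradiction that L is regular, and let p ≥ 1 be the pumping length given by the pumping lemma.
Choose s = a^p b^(p + p!). Then s ∈ L because p ≠ p + p! (as p! ≥ 1), and |s| ≥ p.
By the pumping lemma, s = xyz for some x, y, z with |xy| ≤ p, |y| ≥ 1, and xy^i z ∈ L for every i ≥ 0.
Since |xy| ≤ p and the first p symbols of s are all a's, y = a^k for some k with 1 ≤ k ≤ p.
For every i ≥ 0, xy^i z = a^(p + (i − 1)k) b^(p + p!).

Because 1 ≤ k ≤ p, k divides p!. Let t = p!/k (a positive integer) and take i = t + 1.
Then the number of a's is p + tk = p + p!, which equals the number of b's.
So xy^(t+1) z = a^(p + p!) b^(p + p!) has equally many a's and b's and is NOT in L.

This contradicts the pumping lemma, which requires xy^i z ∈ L for all i ≥ 0.
Hence L = {a^n b^m : n ≠ m, n,m ≥ 0} is not regular. ∎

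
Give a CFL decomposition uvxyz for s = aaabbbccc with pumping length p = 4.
u='aa', v='a', x='bb', y='b', z='ccc'

For s = aaabbbccc with pumping length p = 4:

One valid decomposition:
- u = 'aa'
- v = 'a'
- x = 'bb'
- y = 'b'
- z = 'ccc'

Verification:
- uvxyz = 'aa' + 'a' + 'bb' + 'b' + 'ccc' = aaabbbccc ✓
- |vxy| = |'abbb'| = 4 ≤ 4 ✓
- |vy| = |'ab'| = 2 > 0 ✓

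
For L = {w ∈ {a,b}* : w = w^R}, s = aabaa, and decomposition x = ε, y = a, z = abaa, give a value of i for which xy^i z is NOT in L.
i = 2

xy²z = ε · aa · abaa = aaabaa; aaabaa reversed is aabaaa ≠ aaabaa, so it is not a palindrome and is not in L.
(Other choices also work, e.g. i = 0, 3; only i = 1 is guaranteed to stay in L since xy¹z = s.)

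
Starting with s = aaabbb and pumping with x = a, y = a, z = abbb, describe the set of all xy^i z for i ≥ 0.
{xy^i z : i ≥ 0} = {a^(2+i) b^3 : i ≥ 0} = {aabbb, aaabbb, aaaabbb, ...}

With x = a, y = a, z = abbb: Starting with aaabbb and pumping the second 'a', we get strings with 2+i a's followed by 3 b's for i = 0, 1, 2, ...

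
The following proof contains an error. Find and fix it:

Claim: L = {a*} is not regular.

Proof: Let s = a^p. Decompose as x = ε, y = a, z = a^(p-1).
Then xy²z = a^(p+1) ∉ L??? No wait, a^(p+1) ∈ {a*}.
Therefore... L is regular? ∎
Error: The proof attempts to show a*  is not regular, but a* IS regular!

Correction: a* is a regular language (recognized by a simple DFA with one accepting state and self-loop on 'a'). The pumping lemma can only prove non-regularity, not regularity. For regular languages, pumping always works.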